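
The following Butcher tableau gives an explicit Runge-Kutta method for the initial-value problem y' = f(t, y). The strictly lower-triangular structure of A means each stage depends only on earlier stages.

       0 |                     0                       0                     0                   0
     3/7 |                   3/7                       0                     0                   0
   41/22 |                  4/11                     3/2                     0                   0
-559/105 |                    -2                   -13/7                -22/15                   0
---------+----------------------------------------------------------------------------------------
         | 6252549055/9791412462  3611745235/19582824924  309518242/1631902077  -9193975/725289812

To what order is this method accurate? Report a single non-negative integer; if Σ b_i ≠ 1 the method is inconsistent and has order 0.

b = (6252549055/9791412462, 3611745235/19582824924, 309518242/1631902077, -9193975/725289812)
c = (0, 3/7, 41/22, -559/105)
Ac = (0, 0, 9/14, -2594/735)
Σ b_i: 6252549055/9791412462·1 + 3611745235/19582824924·1 + 309518242/1631902077·1 + (-9193975/725289812)·1 = 1 ✓
b·c: 3611745235/19582824924·3/7 + 309518242/1631902077·41/22 + (-9193975/725289812)·(-559/105) = 1/2 ✓
b·c²: 3611745235/19582824924·9/49 + 309518242/1631902077·1681/484 + (-9193975/725289812)·312481/11025 = 1/3 ✓
b·Ac: 309518242/1631902077·9/14 + (-9193975/725289812)·(-2594/735) = 1/6 ✓
b·c³: 3611745235/19582824924·27/343 + 309518242/1631902077·68921/10648 + (-9193975/725289812)·(-174676879/1157625) = 12807959045201/4059670243860 ≠ 1/4 ⇒ order 3.
b·(c∘Ac): 309518242/1631902077·369/308 + (-9193975/725289812)·1450046/77175 = -875138969/79963201773 ≠ 1/8
b·Ac²: 309518242/1631902077·27/98 + (-9193975/725289812)·(-615193/113190) = 3122760407/25775684088 ≠ 1/12
b·A²c: (-9193975/725289812)·(-33/35) = 8668605/725289812 ≠ 1/24

3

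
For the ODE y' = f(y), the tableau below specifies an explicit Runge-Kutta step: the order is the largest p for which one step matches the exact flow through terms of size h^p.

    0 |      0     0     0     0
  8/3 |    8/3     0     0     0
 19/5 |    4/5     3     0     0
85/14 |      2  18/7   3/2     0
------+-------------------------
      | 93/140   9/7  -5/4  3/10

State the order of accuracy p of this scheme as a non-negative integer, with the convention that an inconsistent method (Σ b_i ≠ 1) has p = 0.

b = (93/140, 9/7, -5/4, 3/10)
c = (0, 8/3, 19/5, 85/14)
Ac = (0, 0, 8, 879/70)
Σ b_i: 93/140·1 + 9/7·1 + (-5/4)·1 + 3/10·1 = 1 ✓
b·c: 9/7·8/3 + (-5/4)·19/5 + 3/10·85/14 = 1/2 ✓
b·c²: 9/7·64/9 + (-5/4)·361/25 + 3/10·7225/196 = 4217/1960 ≠ 1/3 ⇒ order 2.
b·Ac: (-5/4)·8 + 3/10·879/70 = -4363/700 ≠ 1/6

2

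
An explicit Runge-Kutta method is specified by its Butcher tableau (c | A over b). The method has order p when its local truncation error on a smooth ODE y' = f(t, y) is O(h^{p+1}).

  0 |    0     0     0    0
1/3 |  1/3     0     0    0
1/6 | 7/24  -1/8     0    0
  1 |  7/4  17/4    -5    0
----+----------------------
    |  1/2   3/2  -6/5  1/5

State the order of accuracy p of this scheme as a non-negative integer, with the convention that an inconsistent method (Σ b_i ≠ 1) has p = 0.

4

b = (1/2, 3/2, -6/5, 1/5)
c = (0, 1/3, 1/6, 1)
Ac = (0, 0, -1/24, 7/12)
Σ b_i: 1/2·1 + 3/2·1 + (-6/5)·1 + 1/5·1 = 1 ✓
b·c: 3/2·1/3 + (-6/5)·1/6 + 1/5·1 = 1/2 ✓
b·c²: 3/2·1/9 + (-6/5)·1/36 + 1/5·1 = 1/3 ✓
b·Ac: (-6/5)·(-1/24) + 1/5·7/12 = 1/6 ✓
b·c³: 3/2·1/27 + (-6/5)·1/216 + 1/5·1 = 1/4 ✓
b·(c∘Ac): (-6/5)·(-1/144) + 1/5·7/12 = 1/8 ✓
b·Ac²: (-6/5)·(-1/72) + 1/5·1/3 = 1/12 ✓
b·A²c: 1/5·5/24 = 1/24 ✓; 4 stages ⇒ order 4.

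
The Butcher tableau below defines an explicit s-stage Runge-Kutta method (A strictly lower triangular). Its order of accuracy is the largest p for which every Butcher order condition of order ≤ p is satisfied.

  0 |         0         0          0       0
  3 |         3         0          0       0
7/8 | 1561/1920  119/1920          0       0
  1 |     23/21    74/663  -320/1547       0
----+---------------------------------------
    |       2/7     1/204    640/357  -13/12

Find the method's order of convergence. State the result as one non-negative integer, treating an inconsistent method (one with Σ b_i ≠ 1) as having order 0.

4

b = (2/7, 1/204, 640/357, -13/12)
c = (0, 3, 7/8, 1)
Ac = (0, 0, 119/640, 2/13)
Σ b_i: 2/7·1 + 1/204·1 + 640/357·1 + (-13/12)·1 = 1 ✓
b·c: 1/204·3 + 640/357·7/8 + (-13/12)·1 = 1/2 ✓
b·c²: 1/204·9 + 640/357·49/64 + (-13/12)·1 = 1/3 ✓
b·Ac: 640/357·119/640 + (-13/12)·2/13 = 1/6 ✓
b·c³: 1/204·27 + 640/357·343/512 + (-13/12)·1 = 1/4 ✓
b·(c∘Ac): 640/357·833/5120 + (-13/12)·2/13 = 1/8 ✓
b·Ac²: 640/357·357/640 + (-13/12)·11/13 = 1/12 ✓
b·A²c: (-13/12)·(-1/26) = 1/24 ✓; 4 stages ⇒ order 4.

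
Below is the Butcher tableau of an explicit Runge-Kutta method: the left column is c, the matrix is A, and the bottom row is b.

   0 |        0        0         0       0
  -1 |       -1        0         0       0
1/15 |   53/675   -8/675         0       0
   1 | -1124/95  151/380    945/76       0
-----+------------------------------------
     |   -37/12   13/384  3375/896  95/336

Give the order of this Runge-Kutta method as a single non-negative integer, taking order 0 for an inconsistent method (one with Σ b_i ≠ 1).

4

b = (-37/12, 13/384, 3375/896, 95/336)
c = (0, -1, 1/15, 1)
Ac = (0, 0, 8/675, 41/95)
Σ b_i: (-37/12)·1 + 13/384·1 + 3375/896·1 + 95/336·1 = 1 ✓
b·c: 13/384·(-1) + 3375/896·1/15 + 95/336·1 = 1/2 ✓
b·c²: 13/384·1 + 3375/896·1/225 + 95/336·1 = 1/3 ✓
b·Ac: 3375/896·8/675 + 95/336·41/95 = 1/6 ✓
b·c³: 13/384·(-1) + 3375/896·1/3375 + 95/336·1 = 1/4 ✓
b·(c∘Ac): 3375/896·8/10125 + 95/336·41/95 = 1/8 ✓
b·Ac²: 3375/896·(-8/675) + 95/336·43/95 = 1/12 ✓
b·A²c: 95/336·14/95 = 1/24 ✓; 4 stages ⇒ order 4.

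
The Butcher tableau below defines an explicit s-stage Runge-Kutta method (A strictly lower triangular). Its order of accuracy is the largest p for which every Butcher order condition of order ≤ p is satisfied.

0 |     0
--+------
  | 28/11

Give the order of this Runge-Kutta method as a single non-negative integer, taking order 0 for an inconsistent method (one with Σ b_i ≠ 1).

b = (28/11)
c = (0)
Σ b_i: 28/11·1 = 28/11 ≠ 1 ⇒ order 0.

0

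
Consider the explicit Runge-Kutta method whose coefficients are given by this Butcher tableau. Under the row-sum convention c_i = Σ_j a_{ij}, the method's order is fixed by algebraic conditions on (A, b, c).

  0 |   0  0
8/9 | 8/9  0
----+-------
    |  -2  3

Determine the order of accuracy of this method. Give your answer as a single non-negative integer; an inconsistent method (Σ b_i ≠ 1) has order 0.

1

b = (-2, 3)
c = (0, 8/9)
Σ b_i: (-2)·1 + 3·1 = 1 ✓
b·c: 3·8/9 = 8/3 ≠ 1/2 ⇒ order 1.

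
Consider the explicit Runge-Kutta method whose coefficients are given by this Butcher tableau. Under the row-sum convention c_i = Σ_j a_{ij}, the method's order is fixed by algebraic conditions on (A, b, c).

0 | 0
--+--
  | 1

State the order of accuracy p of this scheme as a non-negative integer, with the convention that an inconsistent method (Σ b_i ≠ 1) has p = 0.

1

b = (1)
c = (0)
Σ b_i: 1·1 = 1 ✓; 1 stage ⇒ order 1.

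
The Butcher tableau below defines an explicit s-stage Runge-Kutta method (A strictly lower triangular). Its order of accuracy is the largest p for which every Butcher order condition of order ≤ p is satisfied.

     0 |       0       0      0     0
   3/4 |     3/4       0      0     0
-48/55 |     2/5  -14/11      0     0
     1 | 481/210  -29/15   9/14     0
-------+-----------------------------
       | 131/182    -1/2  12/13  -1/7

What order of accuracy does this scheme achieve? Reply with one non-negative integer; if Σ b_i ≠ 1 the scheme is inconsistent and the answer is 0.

1

b = (131/182, -1/2, 12/13, -1/7)
c = (0, 3/4, -48/55, 1)
Ac = (0, 0, -21/22, -3097/1540)
Σ b_i: 131/182·1 + (-1/2)·1 + 12/13·1 + (-1/7)·1 = 1 ✓
b·c: (-1/2)·3/4 + 12/13·(-48/55) + (-1/7)·1 = -52991/40040 ≠ 1/2 ⇒ order 1.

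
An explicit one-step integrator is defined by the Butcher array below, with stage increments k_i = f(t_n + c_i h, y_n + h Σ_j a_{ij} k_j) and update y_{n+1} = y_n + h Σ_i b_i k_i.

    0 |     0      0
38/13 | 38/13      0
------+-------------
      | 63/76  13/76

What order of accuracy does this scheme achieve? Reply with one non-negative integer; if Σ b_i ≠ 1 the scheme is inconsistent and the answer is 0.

b = (63/76, 13/76)
c = (0, 38/13)
Σ b_i: 63/76·1 + 13/76·1 = 1 ✓
b·c: 13/76·38/13 = 1/2 ✓; 2 stages ⇒ order 2.

2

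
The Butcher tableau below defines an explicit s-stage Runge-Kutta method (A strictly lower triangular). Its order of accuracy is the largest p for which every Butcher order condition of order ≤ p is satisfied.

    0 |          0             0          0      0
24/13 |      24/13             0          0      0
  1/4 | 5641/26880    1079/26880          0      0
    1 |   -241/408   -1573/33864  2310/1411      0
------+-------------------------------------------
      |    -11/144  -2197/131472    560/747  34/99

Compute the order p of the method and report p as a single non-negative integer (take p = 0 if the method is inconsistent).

b = (-11/144, -2197/131472, 560/747, 34/99)
c = (0, 24/13, 1/4, 1)
Ac = (0, 0, 83/1120, 11/34)
Σ b_i: (-11/144)·1 + (-2197/131472)·1 + 560/747·1 + 34/99·1 = 1 ✓
b·c: (-2197/131472)·24/13 + 560/747·1/4 + 34/99·1 = 1/2 ✓
b·c²: (-2197/131472)·576/169 + 560/747·1/16 + 34/99·1 = 1/3 ✓
b·Ac: 560/747·83/1120 + 34/99·11/34 = 1/6 ✓
b·c³: (-2197/131472)·13824/2197 + 560/747·1/64 + 34/99·1 = 1/4 ✓
b·(c∘Ac): 560/747·83/4480 + 34/99·11/34 = 1/8 ✓
b·Ac²: 560/747·249/1820 + 34/99·(-99/1768) = 1/12 ✓
b·A²c: 34/99·33/272 = 1/24 ✓; 4 stages ⇒ order 4.

4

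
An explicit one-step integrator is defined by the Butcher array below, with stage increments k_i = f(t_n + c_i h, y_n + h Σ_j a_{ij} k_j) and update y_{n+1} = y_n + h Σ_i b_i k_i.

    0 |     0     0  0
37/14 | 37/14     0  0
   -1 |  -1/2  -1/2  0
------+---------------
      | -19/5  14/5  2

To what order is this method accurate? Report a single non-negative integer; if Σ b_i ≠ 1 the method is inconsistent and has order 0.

1

b = (-19/5, 14/5, 2)
c = (0, 37/14, -1)
Ac = (0, 0, -37/28)
Σ b_i: (-19/5)·1 + 14/5·1 + 2·1 = 1 ✓
b·c: 14/5·37/14 + 2·(-1) = 27/5 ≠ 1/2 ⇒ order 1.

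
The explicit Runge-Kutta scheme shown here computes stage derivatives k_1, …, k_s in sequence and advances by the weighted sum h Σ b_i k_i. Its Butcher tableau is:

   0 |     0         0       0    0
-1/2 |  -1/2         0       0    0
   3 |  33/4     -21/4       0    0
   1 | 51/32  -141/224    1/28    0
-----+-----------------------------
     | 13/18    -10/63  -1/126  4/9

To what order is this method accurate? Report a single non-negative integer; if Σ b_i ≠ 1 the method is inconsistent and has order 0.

4

b = (13/18, -10/63, -1/126, 4/9)
c = (0, -1/2, 3, 1)
Ac = (0, 0, 21/8, 27/64)
Σ b_i: 13/18·1 + (-10/63)·1 + (-1/126)·1 + 4/9·1 = 1 ✓
b·c: (-10/63)·(-1/2) + (-1/126)·3 + 4/9·1 = 1/2 ✓
b·c²: (-10/63)·1/4 + (-1/126)·9 + 4/9·1 = 1/3 ✓
b·Ac: (-1/126)·21/8 + 4/9·27/64 = 1/6 ✓
b·c³: (-10/63)·(-1/8) + (-1/126)·27 + 4/9·1 = 1/4 ✓
b·(c∘Ac): (-1/126)·63/8 + 4/9·27/64 = 1/8 ✓
b·Ac²: (-1/126)·(-21/16) + 4/9·21/128 = 1/12 ✓
b·A²c: 4/9·3/32 = 1/24 ✓; 4 stages ⇒ order 4.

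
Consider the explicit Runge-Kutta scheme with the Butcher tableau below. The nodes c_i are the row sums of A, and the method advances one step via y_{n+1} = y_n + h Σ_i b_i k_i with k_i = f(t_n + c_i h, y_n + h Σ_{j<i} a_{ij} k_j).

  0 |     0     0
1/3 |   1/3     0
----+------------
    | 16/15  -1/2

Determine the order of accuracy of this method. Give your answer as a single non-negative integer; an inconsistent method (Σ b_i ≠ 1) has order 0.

b = (16/15, -1/2)
c = (0, 1/3)
Σ b_i: 16/15·1 + (-1/2)·1 = 17/30 ≠ 1 ⇒ order 0.

0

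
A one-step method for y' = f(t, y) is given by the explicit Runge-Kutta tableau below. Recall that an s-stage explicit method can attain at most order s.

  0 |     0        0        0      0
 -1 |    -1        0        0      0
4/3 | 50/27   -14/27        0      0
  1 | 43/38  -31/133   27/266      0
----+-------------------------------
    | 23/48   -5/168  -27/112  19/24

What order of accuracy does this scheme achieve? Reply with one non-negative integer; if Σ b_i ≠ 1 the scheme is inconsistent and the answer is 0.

4

b = (23/48, -5/168, -27/112, 19/24)
c = (0, -1, 4/3, 1)
Ac = (0, 0, 14/27, 7/19)
Σ b_i: 23/48·1 + (-5/168)·1 + (-27/112)·1 + 19/24·1 = 1 ✓
b·c: (-5/168)·(-1) + (-27/112)·4/3 + 19/24·1 = 1/2 ✓
b·c²: (-5/168)·1 + (-27/112)·16/9 + 19/24·1 = 1/3 ✓
b·Ac: (-27/112)·14/27 + 19/24·7/19 = 1/6 ✓
b·c³: (-5/168)·(-1) + (-27/112)·64/27 + 19/24·1 = 1/4 ✓
b·(c∘Ac): (-27/112)·56/81 + 19/24·7/19 = 1/8 ✓
b·Ac²: (-27/112)·(-14/27) + 19/24·(-1/19) = 1/12 ✓
b·A²c: 19/24·1/19 = 1/24 ✓; 4 stages ⇒ order 4.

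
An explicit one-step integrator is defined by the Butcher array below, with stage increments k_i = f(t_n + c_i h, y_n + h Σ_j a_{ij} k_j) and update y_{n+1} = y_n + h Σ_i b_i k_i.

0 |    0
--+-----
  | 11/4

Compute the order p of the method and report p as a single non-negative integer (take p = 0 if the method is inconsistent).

b = (11/4)
c = (0)
Σ b_i: 11/4·1 = 11/4 ≠ 1 ⇒ order 0.

0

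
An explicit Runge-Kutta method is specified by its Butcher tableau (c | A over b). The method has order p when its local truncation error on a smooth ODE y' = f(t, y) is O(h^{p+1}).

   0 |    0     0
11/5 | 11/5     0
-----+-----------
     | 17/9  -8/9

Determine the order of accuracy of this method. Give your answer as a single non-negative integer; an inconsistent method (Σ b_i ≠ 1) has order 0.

1

b = (17/9, -8/9)
c = (0, 11/5)
Σ b_i: 17/9·1 + (-8/9)·1 = 1 ✓
b·c: (-8/9)·11/5 = -88/45 ≠ 1/2 ⇒ order 1.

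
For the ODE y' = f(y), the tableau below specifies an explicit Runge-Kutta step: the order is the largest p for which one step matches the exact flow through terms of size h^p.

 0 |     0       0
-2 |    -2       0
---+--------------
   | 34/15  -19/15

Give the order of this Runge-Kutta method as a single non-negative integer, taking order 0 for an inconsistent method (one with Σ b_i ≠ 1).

1

b = (34/15, -19/15)
c = (0, -2)
Σ b_i: 34/15·1 + (-19/15)·1 = 1 ✓
b·c: (-19/15)·(-2) = 38/15 ≠ 1/2 ⇒ order 1.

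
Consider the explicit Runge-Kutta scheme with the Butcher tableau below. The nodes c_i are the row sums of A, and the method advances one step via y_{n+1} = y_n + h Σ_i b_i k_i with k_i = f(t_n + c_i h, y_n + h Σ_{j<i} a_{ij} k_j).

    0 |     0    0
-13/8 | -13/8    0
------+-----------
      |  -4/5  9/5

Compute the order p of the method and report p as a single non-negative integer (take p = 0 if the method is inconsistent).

b = (-4/5, 9/5)
c = (0, -13/8)
Σ b_i: (-4/5)·1 + 9/5·1 = 1 ✓
b·c: 9/5·(-13/8) = -117/40 ≠ 1/2 ⇒ order 1.

1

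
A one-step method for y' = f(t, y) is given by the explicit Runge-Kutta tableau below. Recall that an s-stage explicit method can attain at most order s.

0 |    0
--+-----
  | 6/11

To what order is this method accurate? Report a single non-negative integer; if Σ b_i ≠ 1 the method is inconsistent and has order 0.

b = (6/11)
c = (0)
Σ b_i: 6/11·1 = 6/11 ≠ 1 ⇒ order 0.

0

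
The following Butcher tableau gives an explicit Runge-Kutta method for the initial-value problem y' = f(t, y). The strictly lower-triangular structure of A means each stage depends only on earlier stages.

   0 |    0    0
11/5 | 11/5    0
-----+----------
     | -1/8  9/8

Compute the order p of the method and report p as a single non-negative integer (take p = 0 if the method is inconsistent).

b = (-1/8, 9/8)
c = (0, 11/5)
Σ b_i: (-1/8)·1 + 9/8·1 = 1 ✓
b·c: 9/8·11/5 = 99/40 ≠ 1/2 ⇒ order 1.

1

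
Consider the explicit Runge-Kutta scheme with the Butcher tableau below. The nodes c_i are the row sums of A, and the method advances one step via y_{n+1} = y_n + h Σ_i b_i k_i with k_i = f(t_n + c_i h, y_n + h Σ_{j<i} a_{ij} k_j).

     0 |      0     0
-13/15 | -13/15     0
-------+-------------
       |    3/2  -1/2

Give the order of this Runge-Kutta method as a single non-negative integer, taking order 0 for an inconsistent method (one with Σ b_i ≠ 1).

1

b = (3/2, -1/2)
c = (0, -13/15)
Σ b_i: 3/2·1 + (-1/2)·1 = 1 ✓
b·c: (-1/2)·(-13/15) = 13/30 ≠ 1/2 ⇒ order 1.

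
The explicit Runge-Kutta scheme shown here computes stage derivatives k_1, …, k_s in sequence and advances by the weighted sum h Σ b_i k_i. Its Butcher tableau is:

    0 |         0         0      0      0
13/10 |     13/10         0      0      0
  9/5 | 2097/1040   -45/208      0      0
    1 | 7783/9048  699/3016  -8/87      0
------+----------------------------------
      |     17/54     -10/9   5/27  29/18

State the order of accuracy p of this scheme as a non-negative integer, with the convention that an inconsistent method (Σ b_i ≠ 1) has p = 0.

4

b = (17/54, -10/9, 5/27, 29/18)
c = (0, 13/10, 9/5, 1)
Ac = (0, 0, -9/32, 63/464)
Σ b_i: 17/54·1 + (-10/9)·1 + 5/27·1 + 29/18·1 = 1 ✓
b·c: (-10/9)·13/10 + 5/27·9/5 + 29/18·1 = 1/2 ✓
b·c²: (-10/9)·169/100 + 5/27·81/25 + 29/18·1 = 1/3 ✓
b·Ac: 5/27·(-9/32) + 29/18·63/464 = 1/6 ✓
b·c³: (-10/9)·2197/1000 + 5/27·729/125 + 29/18·1 = 1/4 ✓
b·(c∘Ac): 5/27·(-81/160) + 29/18·63/464 = 1/8 ✓
b·Ac²: 5/27·(-117/320) + 29/18·3/32 = 1/12 ✓
b·A²c: 29/18·3/116 = 1/24 ✓; 4 stages ⇒ order 4.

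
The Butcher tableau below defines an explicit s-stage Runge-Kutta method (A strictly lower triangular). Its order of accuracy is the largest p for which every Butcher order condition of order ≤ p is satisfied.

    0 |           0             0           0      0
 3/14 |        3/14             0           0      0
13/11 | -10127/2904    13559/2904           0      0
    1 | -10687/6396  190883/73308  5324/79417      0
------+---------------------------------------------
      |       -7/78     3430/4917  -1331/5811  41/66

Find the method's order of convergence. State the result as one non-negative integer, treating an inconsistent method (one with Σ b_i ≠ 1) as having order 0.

b = (-7/78, 3430/4917, -1331/5811, 41/66)
c = (0, 3/14, 13/11, 1)
Ac = (0, 0, 1937/1936, 209/328)
Σ b_i: (-7/78)·1 + 3430/4917·1 + (-1331/5811)·1 + 41/66·1 = 1 ✓
b·c: 3430/4917·3/14 + (-1331/5811)·13/11 + 41/66·1 = 1/2 ✓
b·c²: 3430/4917·9/196 + (-1331/5811)·169/121 + 41/66·1 = 1/3 ✓
b·Ac: (-1331/5811)·1937/1936 + 41/66·209/328 = 1/6 ✓
b·c³: 3430/4917·27/2744 + (-1331/5811)·2197/1331 + 41/66·1 = 1/4 ✓
b·(c∘Ac): (-1331/5811)·25181/21296 + 41/66·209/328 = 1/8 ✓
b·Ac²: (-1331/5811)·5811/27104 + 41/66·979/4592 = 1/12 ✓
b·A²c: 41/66·11/164 = 1/24 ✓; 4 stages ⇒ order 4.

4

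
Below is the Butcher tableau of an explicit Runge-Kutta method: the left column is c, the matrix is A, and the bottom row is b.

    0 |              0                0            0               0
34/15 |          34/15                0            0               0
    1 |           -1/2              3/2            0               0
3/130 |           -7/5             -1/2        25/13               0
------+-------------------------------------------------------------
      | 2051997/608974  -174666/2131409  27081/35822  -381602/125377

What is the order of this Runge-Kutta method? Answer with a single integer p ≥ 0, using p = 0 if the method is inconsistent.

3

b = (2051997/608974, -174666/2131409, 27081/35822, -381602/125377)
c = (0, 34/15, 1, 3/130)
Ac = (0, 0, 17/5, 154/195)
Σ b_i: 2051997/608974·1 + (-174666/2131409)·1 + 27081/35822·1 + (-381602/125377)·1 = 1 ✓
b·c: (-174666/2131409)·34/15 + 27081/35822·1 + (-381602/125377)·3/130 = 1/2 ✓
b·c²: (-174666/2131409)·1156/225 + 27081/35822·1 + (-381602/125377)·9/16900 = 1/3 ✓
b·Ac: 27081/35822·17/5 + (-381602/125377)·154/195 = 1/6 ✓
b·c³: (-174666/2131409)·39304/3375 + 27081/35822·1 + (-381602/125377)·27/2197000 = -8314979/41911740 ≠ 1/4 ⇒ order 3.
b·(c∘Ac): 27081/35822·17/5 + (-381602/125377)·77/4225 = 2252209/895550 ≠ 1/8
b·Ac²: 27081/35822·578/75 + (-381602/125377)·(-1889/2925) = 43960859/5641965 ≠ 1/12
b·A²c: (-381602/125377)·85/13 = -2495090/125377 ≠ 1/24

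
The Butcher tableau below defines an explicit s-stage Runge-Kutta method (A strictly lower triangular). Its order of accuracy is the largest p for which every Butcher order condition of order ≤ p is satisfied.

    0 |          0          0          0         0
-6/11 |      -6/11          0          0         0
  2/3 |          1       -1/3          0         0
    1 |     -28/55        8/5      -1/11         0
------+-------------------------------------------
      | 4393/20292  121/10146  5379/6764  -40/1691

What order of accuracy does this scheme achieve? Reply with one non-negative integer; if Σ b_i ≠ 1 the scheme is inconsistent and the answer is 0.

3

b = (4393/20292, 121/10146, 5379/6764, -40/1691)
c = (0, -6/11, 2/3, 1)
Ac = (0, 0, 2/11, -14/15)
Σ b_i: 4393/20292·1 + 121/10146·1 + 5379/6764·1 + (-40/1691)·1 = 1 ✓
b·c: 121/10146·(-6/11) + 5379/6764·2/3 + (-40/1691)·1 = 1/2 ✓
b·c²: 121/10146·36/121 + 5379/6764·4/9 + (-40/1691)·1 = 1/3 ✓
b·Ac: 5379/6764·2/11 + (-40/1691)·(-14/15) = 1/6 ✓
b·c³: 121/10146·(-216/1331) + 5379/6764·8/27 + (-40/1691)·1 = 35162/167409 ≠ 1/4 ⇒ order 3.
b·(c∘Ac): 5379/6764·4/33 + (-40/1691)·(-14/15) = 601/5073 ≠ 1/8
b·Ac²: 5379/6764·(-12/121) + (-40/1691)·2372/5445 = -164209/1841499 ≠ 1/12
b·A²c: (-40/1691)·(-2/121) = 80/204611 ≠ 1/24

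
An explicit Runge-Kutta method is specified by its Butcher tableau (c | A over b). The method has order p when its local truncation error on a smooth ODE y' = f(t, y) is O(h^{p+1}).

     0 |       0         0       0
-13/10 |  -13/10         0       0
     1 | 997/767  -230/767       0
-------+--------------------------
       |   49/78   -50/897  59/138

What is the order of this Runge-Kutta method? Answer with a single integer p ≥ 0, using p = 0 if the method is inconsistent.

b = (49/78, -50/897, 59/138)
c = (0, -13/10, 1)
Ac = (0, 0, 23/59)
Σ b_i: 49/78·1 + (-50/897)·1 + 59/138·1 = 1 ✓
b·c: (-50/897)·(-13/10) + 59/138·1 = 1/2 ✓
b·c²: (-50/897)·169/100 + 59/138·1 = 1/3 ✓
b·Ac: 59/138·23/59 = 1/6 ✓; 3 stages ⇒ order 3.

3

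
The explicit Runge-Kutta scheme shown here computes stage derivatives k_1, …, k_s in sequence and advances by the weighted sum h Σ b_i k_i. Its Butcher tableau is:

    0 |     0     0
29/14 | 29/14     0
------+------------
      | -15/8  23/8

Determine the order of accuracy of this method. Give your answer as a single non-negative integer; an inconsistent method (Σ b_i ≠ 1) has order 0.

1

b = (-15/8, 23/8)
c = (0, 29/14)
Σ b_i: (-15/8)·1 + 23/8·1 = 1 ✓
b·c: 23/8·29/14 = 667/112 ≠ 1/2 ⇒ order 1.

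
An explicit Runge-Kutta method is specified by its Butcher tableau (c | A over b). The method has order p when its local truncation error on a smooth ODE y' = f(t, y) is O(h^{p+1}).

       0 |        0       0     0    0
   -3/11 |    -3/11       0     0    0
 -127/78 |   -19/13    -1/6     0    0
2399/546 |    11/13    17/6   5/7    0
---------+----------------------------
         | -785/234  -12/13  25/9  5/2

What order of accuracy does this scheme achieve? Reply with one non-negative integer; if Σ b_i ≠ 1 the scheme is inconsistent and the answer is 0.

b = (-785/234, -12/13, 25/9, 5/2)
c = (0, -3/11, -127/78, 2399/546)
Ac = (0, 0, 1/22, -5813/3003)
Σ b_i: (-785/234)·1 + (-12/13)·1 + 25/9·1 + 5/2·1 = 1 ✓
b·c: (-12/13)·(-3/11) + 25/9·(-127/78) + 5/2·2399/546 = 725771/108108 ≠ 1/2 ⇒ order 1.

1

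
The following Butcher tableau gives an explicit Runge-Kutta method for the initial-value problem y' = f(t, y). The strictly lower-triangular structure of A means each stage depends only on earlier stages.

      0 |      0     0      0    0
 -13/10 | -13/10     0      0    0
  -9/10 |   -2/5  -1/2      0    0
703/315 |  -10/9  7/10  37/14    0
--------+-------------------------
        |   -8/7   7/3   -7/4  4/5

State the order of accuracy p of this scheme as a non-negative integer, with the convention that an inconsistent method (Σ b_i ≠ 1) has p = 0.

0

b = (-8/7, 7/3, -7/4, 4/5)
c = (0, -13/10, -9/10, 703/315)
Ac = (0, 0, 13/20, -1151/350)
Σ b_i: (-8/7)·1 + 7/3·1 + (-7/4)·1 + 4/5·1 = 101/420 ≠ 1 ⇒ order 0.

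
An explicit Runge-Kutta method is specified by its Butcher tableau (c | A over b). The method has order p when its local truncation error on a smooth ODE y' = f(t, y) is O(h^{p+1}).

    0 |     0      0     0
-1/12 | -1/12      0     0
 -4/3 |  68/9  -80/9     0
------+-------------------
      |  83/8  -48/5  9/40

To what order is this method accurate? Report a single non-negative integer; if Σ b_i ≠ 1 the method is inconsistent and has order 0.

b = (83/8, -48/5, 9/40)
c = (0, -1/12, -4/3)
Ac = (0, 0, 20/27)
Σ b_i: 83/8·1 + (-48/5)·1 + 9/40·1 = 1 ✓
b·c: (-48/5)·(-1/12) + 9/40·(-4/3) = 1/2 ✓
b·c²: (-48/5)·1/144 + 9/40·16/9 = 1/3 ✓
b·Ac: 9/40·20/27 = 1/6 ✓; 3 stages ⇒ order 3.

3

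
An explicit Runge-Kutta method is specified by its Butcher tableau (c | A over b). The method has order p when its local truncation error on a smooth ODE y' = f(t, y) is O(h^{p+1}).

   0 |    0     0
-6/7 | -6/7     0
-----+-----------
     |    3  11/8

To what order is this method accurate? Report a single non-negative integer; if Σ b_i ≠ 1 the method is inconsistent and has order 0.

0

b = (3, 11/8)
c = (0, -6/7)
Σ b_i: 3·1 + 11/8·1 = 35/8 ≠ 1 ⇒ order 0.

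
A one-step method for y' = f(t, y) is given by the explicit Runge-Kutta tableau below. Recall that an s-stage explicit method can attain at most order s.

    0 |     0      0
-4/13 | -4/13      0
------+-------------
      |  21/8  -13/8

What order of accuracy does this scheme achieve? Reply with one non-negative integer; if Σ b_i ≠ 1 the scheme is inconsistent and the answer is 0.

b = (21/8, -13/8)
c = (0, -4/13)
Σ b_i: 21/8·1 + (-13/8)·1 = 1 ✓
b·c: (-13/8)·(-4/13) = 1/2 ✓; 2 stages ⇒ order 2.

2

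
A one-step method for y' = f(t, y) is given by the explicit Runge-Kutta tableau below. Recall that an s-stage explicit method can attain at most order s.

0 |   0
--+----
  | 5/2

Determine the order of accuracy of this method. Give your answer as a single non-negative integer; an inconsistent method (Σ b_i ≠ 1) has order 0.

0

b = (5/2)
c = (0)
Σ b_i: 5/2·1 = 5/2 ≠ 1 ⇒ order 0.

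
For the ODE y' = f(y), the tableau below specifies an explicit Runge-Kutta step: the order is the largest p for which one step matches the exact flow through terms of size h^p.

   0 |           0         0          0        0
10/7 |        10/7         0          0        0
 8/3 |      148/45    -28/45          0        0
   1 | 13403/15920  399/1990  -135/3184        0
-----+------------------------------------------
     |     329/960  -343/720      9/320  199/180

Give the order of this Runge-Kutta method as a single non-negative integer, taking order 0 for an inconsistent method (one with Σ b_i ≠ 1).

4

b = (329/960, -343/720, 9/320, 199/180)
c = (0, 10/7, 8/3, 1)
Ac = (0, 0, -8/9, 69/398)
Σ b_i: 329/960·1 + (-343/720)·1 + 9/320·1 + 199/180·1 = 1 ✓
b·c: (-343/720)·10/7 + 9/320·8/3 + 199/180·1 = 1/2 ✓
b·c²: (-343/720)·100/49 + 9/320·64/9 + 199/180·1 = 1/3 ✓
b·Ac: 9/320·(-8/9) + 199/180·69/398 = 1/6 ✓
b·c³: (-343/720)·1000/343 + 9/320·512/27 + 199/180·1 = 1/4 ✓
b·(c∘Ac): 9/320·(-64/27) + 199/180·69/398 = 1/8 ✓
b·Ac²: 9/320·(-80/63) + 199/180·150/1393 = 1/12 ✓
b·A²c: 199/180·15/398 = 1/24 ✓; 4 stages ⇒ order 4.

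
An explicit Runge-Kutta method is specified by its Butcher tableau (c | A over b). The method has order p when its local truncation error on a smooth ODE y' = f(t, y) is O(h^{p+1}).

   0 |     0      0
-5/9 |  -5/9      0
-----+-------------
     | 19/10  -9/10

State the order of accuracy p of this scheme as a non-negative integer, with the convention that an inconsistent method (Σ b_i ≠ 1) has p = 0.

2

b = (19/10, -9/10)
c = (0, -5/9)
Σ b_i: 19/10·1 + (-9/10)·1 = 1 ✓
b·c: (-9/10)·(-5/9) = 1/2 ✓; 2 stages ⇒ order 2.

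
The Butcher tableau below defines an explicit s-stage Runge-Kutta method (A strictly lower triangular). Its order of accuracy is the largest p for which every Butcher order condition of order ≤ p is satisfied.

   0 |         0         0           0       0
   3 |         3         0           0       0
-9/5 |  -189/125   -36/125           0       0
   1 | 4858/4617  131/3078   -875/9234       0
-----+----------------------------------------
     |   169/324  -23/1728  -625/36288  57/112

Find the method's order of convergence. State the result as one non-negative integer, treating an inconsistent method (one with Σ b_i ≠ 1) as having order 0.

b = (169/324, -23/1728, -625/36288, 57/112)
c = (0, 3, -9/5, 1)
Ac = (0, 0, -108/125, 17/57)
Σ b_i: 169/324·1 + (-23/1728)·1 + (-625/36288)·1 + 57/112·1 = 1 ✓
b·c: (-23/1728)·3 + (-625/36288)·(-9/5) + 57/112·1 = 1/2 ✓
b·c²: (-23/1728)·9 + (-625/36288)·81/25 + 57/112·1 = 1/3 ✓
b·Ac: (-625/36288)·(-108/125) + 57/112·17/57 = 1/6 ✓
b·c³: (-23/1728)·27 + (-625/36288)·(-729/125) + 57/112·1 = 1/4 ✓
b·(c∘Ac): (-625/36288)·972/625 + 57/112·17/57 = 1/8 ✓
b·Ac²: (-625/36288)·(-324/125) + 57/112·13/171 = 1/12 ✓
b·A²c: 57/112·14/171 = 1/24 ✓; 4 stages ⇒ order 4.

4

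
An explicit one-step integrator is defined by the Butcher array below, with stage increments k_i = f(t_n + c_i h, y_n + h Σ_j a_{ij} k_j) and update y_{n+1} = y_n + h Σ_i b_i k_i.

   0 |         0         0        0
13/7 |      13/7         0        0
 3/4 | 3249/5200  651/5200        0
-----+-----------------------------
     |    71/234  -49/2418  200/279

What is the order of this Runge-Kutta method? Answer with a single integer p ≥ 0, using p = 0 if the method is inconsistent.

3

b = (71/234, -49/2418, 200/279)
c = (0, 13/7, 3/4)
Ac = (0, 0, 93/400)
Σ b_i: 71/234·1 + (-49/2418)·1 + 200/279·1 = 1 ✓
b·c: (-49/2418)·13/7 + 200/279·3/4 = 1/2 ✓
b·c²: (-49/2418)·169/49 + 200/279·9/16 = 1/3 ✓
b·Ac: 200/279·93/400 = 1/6 ✓; 3 stages ⇒ order 3.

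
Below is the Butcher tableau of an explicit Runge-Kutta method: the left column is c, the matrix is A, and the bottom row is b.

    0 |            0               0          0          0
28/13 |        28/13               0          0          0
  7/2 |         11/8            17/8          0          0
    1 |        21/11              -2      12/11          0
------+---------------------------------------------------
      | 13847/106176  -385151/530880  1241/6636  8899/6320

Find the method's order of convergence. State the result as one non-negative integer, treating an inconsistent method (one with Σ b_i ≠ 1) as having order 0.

3

b = (13847/106176, -385151/530880, 1241/6636, 8899/6320)
c = (0, 28/13, 7/2, 1)
Ac = (0, 0, 119/26, -70/143)
Σ b_i: 13847/106176·1 + (-385151/530880)·1 + 1241/6636·1 + 8899/6320·1 = 1 ✓
b·c: (-385151/530880)·28/13 + 1241/6636·7/2 + 8899/6320·1 = 1/2 ✓
b·c²: (-385151/530880)·784/169 + 1241/6636·49/4 + 8899/6320·1 = 1/3 ✓
b·Ac: 1241/6636·119/26 + 8899/6320·(-70/143) = 1/6 ✓
b·c³: (-385151/530880)·21952/2197 + 1241/6636·343/8 + 8899/6320·1 = 71549/32864 ≠ 1/4 ⇒ order 3.
b·(c∘Ac): 1241/6636·833/52 + 8899/6320·(-70/143) = 113701/49296 ≠ 1/8
b·Ac²: 1241/6636·1666/169 + 8899/6320·7595/1859 = 28805/3792 ≠ 1/12
b·A²c: 8899/6320·714/143 = 288813/41080 ≠ 1/24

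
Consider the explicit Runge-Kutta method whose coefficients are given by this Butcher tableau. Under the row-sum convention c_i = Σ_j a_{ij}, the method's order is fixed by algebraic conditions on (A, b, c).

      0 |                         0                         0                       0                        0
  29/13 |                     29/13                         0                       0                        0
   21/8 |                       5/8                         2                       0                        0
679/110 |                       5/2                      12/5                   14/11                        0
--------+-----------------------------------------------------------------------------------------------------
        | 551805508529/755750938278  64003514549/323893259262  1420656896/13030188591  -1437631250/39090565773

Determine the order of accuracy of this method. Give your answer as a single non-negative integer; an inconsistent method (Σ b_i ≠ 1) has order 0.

3

b = (551805508529/755750938278, 64003514549/323893259262, 1420656896/13030188591, -1437631250/39090565773)
c = (0, 29/13, 21/8, 679/110)
Ac = (0, 0, 58/13, 24867/2860)
Σ b_i: 551805508529/755750938278·1 + 64003514549/323893259262·1 + 1420656896/13030188591·1 + (-1437631250/39090565773)·1 = 1 ✓
b·c: 64003514549/323893259262·29/13 + 1420656896/13030188591·21/8 + (-1437631250/39090565773)·679/110 = 1/2 ✓
b·c²: 64003514549/323893259262·841/169 + 1420656896/13030188591·441/64 + (-1437631250/39090565773)·461041/12100 = 1/3 ✓
b·Ac: 1420656896/13030188591·58/13 + (-1437631250/39090565773)·24867/2860 = 1/6 ✓
b·c³: 64003514549/323893259262·24389/2197 + 1420656896/13030188591·9261/512 + (-1437631250/39090565773)·313046839/1331000 = -4774439709463/1064752553436 ≠ 1/4 ⇒ order 3.
b·(c∘Ac): 1420656896/13030188591·609/52 + (-1437631250/39090565773)·16884693/314600 = -22487063891/32265228892 ≠ 1/8
b·Ac²: 1420656896/13030188591·1682/169 + (-1437631250/39090565773)·6160899/297440 = 41732668849/129060915568 ≠ 1/12
b·A²c: (-1437631250/39090565773)·812/143 = -15160475000/72596765007 ≠ 1/24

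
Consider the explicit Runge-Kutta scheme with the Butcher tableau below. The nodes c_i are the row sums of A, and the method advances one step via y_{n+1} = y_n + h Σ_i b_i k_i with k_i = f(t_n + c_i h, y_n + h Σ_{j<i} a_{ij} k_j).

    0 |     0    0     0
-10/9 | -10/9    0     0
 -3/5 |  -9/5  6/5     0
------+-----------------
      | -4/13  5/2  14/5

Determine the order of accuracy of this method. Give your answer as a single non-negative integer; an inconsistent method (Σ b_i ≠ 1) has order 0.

0

b = (-4/13, 5/2, 14/5)
c = (0, -10/9, -3/5)
Ac = (0, 0, -4/3)
Σ b_i: (-4/13)·1 + 5/2·1 + 14/5·1 = 649/130 ≠ 1 ⇒ order 0.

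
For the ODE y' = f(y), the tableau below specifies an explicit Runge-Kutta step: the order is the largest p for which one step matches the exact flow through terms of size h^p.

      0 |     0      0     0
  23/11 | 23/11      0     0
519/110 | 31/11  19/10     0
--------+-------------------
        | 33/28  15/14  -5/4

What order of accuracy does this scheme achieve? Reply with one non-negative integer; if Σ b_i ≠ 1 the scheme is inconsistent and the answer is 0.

1

b = (33/28, 15/14, -5/4)
c = (0, 23/11, 519/110)
Ac = (0, 0, 437/110)
Σ b_i: 33/28·1 + 15/14·1 + (-5/4)·1 = 1 ✓
b·c: 15/14·23/11 + (-5/4)·519/110 = -2253/616 ≠ 1/2 ⇒ order 1.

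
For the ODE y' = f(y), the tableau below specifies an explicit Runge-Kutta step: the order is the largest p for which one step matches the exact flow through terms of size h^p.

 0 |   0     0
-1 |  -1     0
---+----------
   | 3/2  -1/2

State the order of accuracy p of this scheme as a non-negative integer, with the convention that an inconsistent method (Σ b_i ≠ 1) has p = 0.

b = (3/2, -1/2)
c = (0, -1)
Σ b_i: 3/2·1 + (-1/2)·1 = 1 ✓
b·c: (-1/2)·(-1) = 1/2 ✓; 2 stages ⇒ order 2.

2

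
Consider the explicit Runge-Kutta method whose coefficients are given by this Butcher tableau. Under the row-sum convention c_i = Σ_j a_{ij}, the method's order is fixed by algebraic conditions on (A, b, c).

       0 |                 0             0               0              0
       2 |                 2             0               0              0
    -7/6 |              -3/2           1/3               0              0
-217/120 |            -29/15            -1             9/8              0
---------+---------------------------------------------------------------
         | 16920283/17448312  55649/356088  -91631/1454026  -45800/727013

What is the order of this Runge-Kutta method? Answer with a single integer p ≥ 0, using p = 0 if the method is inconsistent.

b = (16920283/17448312, 55649/356088, -91631/1454026, -45800/727013)
c = (0, 2, -7/6, -217/120)
Ac = (0, 0, 2/3, -53/16)
Σ b_i: 16920283/17448312·1 + 55649/356088·1 + (-91631/1454026)·1 + (-45800/727013)·1 = 1 ✓
b·c: 55649/356088·2 + (-91631/1454026)·(-7/6) + (-45800/727013)·(-217/120) = 1/2 ✓
b·c²: 55649/356088·4 + (-91631/1454026)·49/36 + (-45800/727013)·47089/14400 = 1/3 ✓
b·Ac: (-91631/1454026)·2/3 + (-45800/727013)·(-53/16) = 1/6 ✓
b·c³: 55649/356088·8 + (-91631/1454026)·(-343/216) + (-45800/727013)·(-10218313/1728000) = 220852433/128191680 ≠ 1/4 ⇒ order 3.
b·(c∘Ac): (-91631/1454026)·(-7/9) + (-45800/727013)·11501/1920 = -4910657/14955696 ≠ 1/8
b·Ac²: (-91631/1454026)·4/3 + (-45800/727013)·(-79/32) = 89111/1246308 ≠ 1/12
b·A²c: (-45800/727013)·3/4 = -34350/727013 ≠ 1/24

3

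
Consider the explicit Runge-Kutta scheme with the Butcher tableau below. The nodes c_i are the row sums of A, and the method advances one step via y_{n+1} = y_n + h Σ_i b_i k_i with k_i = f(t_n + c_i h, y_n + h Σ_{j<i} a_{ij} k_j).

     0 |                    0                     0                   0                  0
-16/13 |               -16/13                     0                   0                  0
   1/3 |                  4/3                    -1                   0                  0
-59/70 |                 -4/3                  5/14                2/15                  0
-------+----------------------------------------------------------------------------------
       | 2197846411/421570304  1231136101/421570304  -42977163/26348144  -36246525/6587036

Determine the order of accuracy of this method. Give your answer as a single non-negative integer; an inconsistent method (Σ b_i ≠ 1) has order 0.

3

b = (2197846411/421570304, 1231136101/421570304, -42977163/26348144, -36246525/6587036)
c = (0, -16/13, 1/3, -59/70)
Ac = (0, 0, 16/13, -1618/4095)
Σ b_i: 2197846411/421570304·1 + 1231136101/421570304·1 + (-42977163/26348144)·1 + (-36246525/6587036)·1 = 1 ✓
b·c: 1231136101/421570304·(-16/13) + (-42977163/26348144)·1/3 + (-36246525/6587036)·(-59/70) = 1/2 ✓
b·c²: 1231136101/421570304·256/169 + (-42977163/26348144)·1/9 + (-36246525/6587036)·3481/4900 = 1/3 ✓
b·Ac: (-42977163/26348144)·16/13 + (-36246525/6587036)·(-1618/4095) = 1/6 ✓
b·c³: 1231136101/421570304·(-4096/2197) + (-42977163/26348144)·1/27 + (-36246525/6587036)·(-205379/343000) = -68132771029/30827328480 ≠ 1/4 ⇒ order 3.
b·(c∘Ac): (-42977163/26348144)·16/39 + (-36246525/6587036)·47731/143325 = -49436885/19761108 ≠ 1/8
b·Ac²: (-42977163/26348144)·(-256/169) + (-36246525/6587036)·88766/159705 = -226446967/385341606 ≠ 1/12
b·A²c: (-36246525/6587036)·32/195 = -19331480/21407867 ≠ 1/24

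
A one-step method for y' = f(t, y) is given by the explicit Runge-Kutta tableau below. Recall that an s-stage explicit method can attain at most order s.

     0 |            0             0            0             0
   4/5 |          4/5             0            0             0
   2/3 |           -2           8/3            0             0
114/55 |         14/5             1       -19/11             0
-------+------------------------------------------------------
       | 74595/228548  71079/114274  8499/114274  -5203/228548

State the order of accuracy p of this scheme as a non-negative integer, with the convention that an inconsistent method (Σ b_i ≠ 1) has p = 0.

b = (74595/228548, 71079/114274, 8499/114274, -5203/228548)
c = (0, 4/5, 2/3, 114/55)
Ac = (0, 0, 32/15, -58/165)
Σ b_i: 74595/228548·1 + 71079/114274·1 + 8499/114274·1 + (-5203/228548)·1 = 1 ✓
b·c: 71079/114274·4/5 + 8499/114274·2/3 + (-5203/228548)·114/55 = 1/2 ✓
b·c²: 71079/114274·16/25 + 8499/114274·4/9 + (-5203/228548)·12996/3025 = 1/3 ✓
b·Ac: 8499/114274·32/15 + (-5203/228548)·(-58/165) = 1/6 ✓
b·c³: 71079/114274·64/125 + 8499/114274·8/27 + (-5203/228548)·1481544/166375 = 19484078/141414075 ≠ 1/4 ⇒ order 3.
b·(c∘Ac): 8499/114274·64/45 + (-5203/228548)·(-2204/3025) = 524359/4285275 ≠ 1/8
b·Ac²: 8499/114274·128/75 + (-5203/228548)·(-316/2475) = 66767/514233 ≠ 1/12
b·A²c: (-5203/228548)·(-608/165) = 71896/857055 ≠ 1/24

3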